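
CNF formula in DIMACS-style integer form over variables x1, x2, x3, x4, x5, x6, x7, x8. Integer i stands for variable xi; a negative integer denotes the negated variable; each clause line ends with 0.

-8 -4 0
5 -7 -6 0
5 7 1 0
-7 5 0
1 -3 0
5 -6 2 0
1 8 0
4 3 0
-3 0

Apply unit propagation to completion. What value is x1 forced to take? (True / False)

True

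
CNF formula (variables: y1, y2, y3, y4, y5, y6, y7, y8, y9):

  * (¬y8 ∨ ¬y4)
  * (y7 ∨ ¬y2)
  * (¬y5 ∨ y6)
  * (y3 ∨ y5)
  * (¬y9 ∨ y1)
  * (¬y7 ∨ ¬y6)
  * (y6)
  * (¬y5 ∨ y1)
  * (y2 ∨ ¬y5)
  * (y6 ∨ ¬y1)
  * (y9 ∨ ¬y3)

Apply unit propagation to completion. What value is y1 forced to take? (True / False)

(y6) stands alone — y6 = True.
From (¬y6 ∨ ¬y7) and y6 = True: y7 = False.
(¬y2 ∨ y7): since y7 = False, the clause reduces to (¬y2). y2 = False.
(y2 ∨ ¬y5) with y2 = False leaves only ¬y5, so y5 = False.
From (y5 ∨ y3) and y5 = False: y3 = True.
(y9 ∨ ¬y3) with y3 = True leaves only y9, so y9 = True.
From (¬y9 ∨ y1) and y9 = True: y1 = True.

True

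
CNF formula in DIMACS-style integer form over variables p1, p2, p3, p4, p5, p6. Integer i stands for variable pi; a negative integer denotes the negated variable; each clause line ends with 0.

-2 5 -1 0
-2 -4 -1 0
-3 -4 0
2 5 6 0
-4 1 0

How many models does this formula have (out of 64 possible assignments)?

Case analysis on p1 and p2:
  p1=T, p2=T: remaining (p3,p4,p5,p6) ∈ {(F,F,T,F); (F,F,T,T); (T,F,T,F); (T,F,T,T)} — 4.
  p1=T, p2=F: 9 of the 16 assignments to (p3,p4,p5,p6) work.
  p1=F, p2=T: forces p4=F; p3, p5, p6 free → 2^3 = 8.
  p1=F, p2=F: p3 free; 3 ways for (p4,p5,p6) × 2^1 = 6.
Total: 4 + 9 + 8 + 6 = 27.

27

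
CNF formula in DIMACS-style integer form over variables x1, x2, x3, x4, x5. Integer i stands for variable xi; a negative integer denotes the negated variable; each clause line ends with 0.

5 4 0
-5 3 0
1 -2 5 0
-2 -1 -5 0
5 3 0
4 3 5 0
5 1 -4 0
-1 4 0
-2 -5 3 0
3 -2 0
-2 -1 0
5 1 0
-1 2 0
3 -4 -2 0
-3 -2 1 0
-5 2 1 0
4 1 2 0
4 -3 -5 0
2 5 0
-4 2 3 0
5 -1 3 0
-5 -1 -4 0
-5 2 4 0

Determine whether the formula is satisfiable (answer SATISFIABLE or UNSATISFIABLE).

x5 = True:
  propagation gives x3=True, x4=True, x1=False, x2=False; an empty clause results — contradiction.
x5 = False:
  propagation gives x4=True, x3=True, x1=True, x2=False; an empty clause results — contradiction.
Every branch closes, so no satisfying assignment exists.

UNSATISFIABLE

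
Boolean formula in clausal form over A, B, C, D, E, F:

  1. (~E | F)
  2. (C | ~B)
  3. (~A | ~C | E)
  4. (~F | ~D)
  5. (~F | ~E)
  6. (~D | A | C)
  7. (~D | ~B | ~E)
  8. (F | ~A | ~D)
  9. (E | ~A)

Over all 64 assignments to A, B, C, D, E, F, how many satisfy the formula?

8

Satisfying assignments:
  A=0 B=0 C=0 D=0 E=0 F=0
  A=0 B=0 C=0 D=0 E=0 F=1
  A=0 B=0 C=1 D=0 E=0 F=0
  A=0 B=0 C=1 D=0 E=0 F=1
  A=0 B=0 C=1 D=1 E=0 F=0
  A=0 B=1 C=1 D=0 E=0 F=0
  A=0 B=1 C=1 D=0 E=0 F=1
  A=0 B=1 C=1 D=1 E=0 F=0
Count: 8.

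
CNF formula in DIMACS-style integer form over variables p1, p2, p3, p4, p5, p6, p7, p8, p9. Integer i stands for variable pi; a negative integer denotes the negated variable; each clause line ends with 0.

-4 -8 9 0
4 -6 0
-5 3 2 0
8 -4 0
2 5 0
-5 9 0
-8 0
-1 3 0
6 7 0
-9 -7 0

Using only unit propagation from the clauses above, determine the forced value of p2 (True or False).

True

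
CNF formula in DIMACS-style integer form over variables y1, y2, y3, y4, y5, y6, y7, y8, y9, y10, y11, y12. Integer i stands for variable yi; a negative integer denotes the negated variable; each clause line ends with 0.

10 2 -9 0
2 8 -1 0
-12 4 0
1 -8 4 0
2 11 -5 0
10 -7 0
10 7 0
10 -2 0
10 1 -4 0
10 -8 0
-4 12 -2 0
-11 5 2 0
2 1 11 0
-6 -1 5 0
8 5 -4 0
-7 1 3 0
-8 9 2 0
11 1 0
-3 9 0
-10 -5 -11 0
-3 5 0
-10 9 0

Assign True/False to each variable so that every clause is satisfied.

y1=T, y2=T, y3=T, y4=T, y5=T, y6=F, y7=T, y8=F, y9=T, y10=T, y11=F, y12=T

y6 occurs only negated in the remaining clauses — set y6 = False.
Set y1 = True and propagate.
The remaining clauses are satisfied by y2 = True, y3 = True, y4 = True, y5 = True, y7 = True, y8 = False, y9 = True, y10 = True, y11 = False, y12 = True.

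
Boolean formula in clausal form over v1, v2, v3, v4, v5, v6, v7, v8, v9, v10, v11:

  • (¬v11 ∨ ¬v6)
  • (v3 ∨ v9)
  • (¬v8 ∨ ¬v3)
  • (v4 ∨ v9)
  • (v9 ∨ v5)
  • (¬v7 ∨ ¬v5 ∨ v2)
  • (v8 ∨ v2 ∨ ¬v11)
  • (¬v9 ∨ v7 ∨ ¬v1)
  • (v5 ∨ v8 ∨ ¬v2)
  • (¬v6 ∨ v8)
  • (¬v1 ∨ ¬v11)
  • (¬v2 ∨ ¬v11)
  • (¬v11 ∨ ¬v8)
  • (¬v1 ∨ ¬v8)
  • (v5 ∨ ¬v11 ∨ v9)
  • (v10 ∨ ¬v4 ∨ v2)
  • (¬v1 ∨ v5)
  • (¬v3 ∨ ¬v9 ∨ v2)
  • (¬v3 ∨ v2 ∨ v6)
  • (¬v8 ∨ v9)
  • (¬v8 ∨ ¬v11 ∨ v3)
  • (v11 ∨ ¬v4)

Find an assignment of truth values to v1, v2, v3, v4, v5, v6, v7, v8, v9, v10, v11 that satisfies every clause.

v1 occurs only negated in the remaining clauses — set v1 = False.
Branch on v2: take v2 = True.
  then v11 is forced to False.
  then v4 is forced to False.
  then v9 is forced to True.
Try v3 = False.
For the remaining variables, v5 = True, v6 = False, v7 = True, v8 = True, v10 = False works.

v1=False  v2=True  v3=False  v4=False  v5=True  v6=False  v7=True  v8=True  v9=True  v10=False  v11=False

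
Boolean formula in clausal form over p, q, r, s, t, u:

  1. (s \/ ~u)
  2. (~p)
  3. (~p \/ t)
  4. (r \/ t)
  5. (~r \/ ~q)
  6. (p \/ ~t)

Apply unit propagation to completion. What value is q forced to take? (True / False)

False

(~p) is a unit clause: p = False.
(~t \/ p) with p = False leaves only ~t, so t = False.
(t \/ r): since t = False, the clause reduces to (r). r = True.
From (~q \/ ~r) and r = True: q = False.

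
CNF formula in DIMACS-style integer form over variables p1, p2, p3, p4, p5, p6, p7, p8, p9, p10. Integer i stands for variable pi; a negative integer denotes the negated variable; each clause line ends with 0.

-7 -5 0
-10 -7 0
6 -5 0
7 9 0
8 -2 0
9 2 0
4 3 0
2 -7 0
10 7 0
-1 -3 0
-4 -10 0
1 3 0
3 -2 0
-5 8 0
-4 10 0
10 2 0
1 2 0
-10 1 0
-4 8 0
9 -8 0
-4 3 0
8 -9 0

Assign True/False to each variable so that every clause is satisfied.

p1=F, p2=T, p3=T, p4=F, p5=F, p6=F, p7=T, p8=T, p9=T, p10=F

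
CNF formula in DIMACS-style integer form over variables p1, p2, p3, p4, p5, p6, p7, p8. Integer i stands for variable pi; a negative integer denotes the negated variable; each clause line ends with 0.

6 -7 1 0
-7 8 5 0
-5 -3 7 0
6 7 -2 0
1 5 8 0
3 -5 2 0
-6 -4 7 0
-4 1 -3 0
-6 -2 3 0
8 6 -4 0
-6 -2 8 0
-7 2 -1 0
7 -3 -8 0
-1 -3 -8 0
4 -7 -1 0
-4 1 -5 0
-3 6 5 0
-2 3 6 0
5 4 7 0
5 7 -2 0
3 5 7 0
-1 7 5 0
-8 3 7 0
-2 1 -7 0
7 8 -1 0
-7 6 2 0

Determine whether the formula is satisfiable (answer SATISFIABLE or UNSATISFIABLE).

SATISFIABLE

Branch on p1: take p1 = False.
Set p2 = False and propagate.
For the remaining variables, p3 = False, p4 = False, p5 = False, p6 = True, p7 = True, p8 = True works.
So p1=0, p2=0, p3=0, p4=0, p5=0, p6=1, p7=1, p8=1 is a satisfying assignment.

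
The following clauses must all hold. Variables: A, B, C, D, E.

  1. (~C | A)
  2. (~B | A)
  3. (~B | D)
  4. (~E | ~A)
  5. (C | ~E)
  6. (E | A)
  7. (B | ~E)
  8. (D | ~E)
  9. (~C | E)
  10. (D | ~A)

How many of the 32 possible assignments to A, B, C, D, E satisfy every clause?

Satisfying assignments:
  A=1 B=0 C=0 D=1 E=0
  A=1 B=1 C=0 D=1 E=0
Count: 2.

2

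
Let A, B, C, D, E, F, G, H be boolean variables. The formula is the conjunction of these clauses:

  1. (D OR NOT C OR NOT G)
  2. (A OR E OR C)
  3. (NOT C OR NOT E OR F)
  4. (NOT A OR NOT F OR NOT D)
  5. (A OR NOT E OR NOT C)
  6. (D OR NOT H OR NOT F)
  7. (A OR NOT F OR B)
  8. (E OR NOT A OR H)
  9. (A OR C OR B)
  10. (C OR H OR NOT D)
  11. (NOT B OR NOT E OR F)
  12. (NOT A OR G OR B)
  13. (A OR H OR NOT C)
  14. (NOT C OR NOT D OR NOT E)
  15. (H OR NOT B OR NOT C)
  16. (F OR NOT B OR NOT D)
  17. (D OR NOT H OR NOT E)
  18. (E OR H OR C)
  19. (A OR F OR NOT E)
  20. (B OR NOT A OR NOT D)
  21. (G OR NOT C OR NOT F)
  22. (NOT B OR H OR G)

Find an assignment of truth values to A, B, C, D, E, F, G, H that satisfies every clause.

Try A = False.
Set B = False and propagate.
  then F is forced to False.
  then C is forced to True.
  then E is forced to False.
  then H is forced to True.
For the remaining variables, D = False, G = False works.

A=False, B=False, C=True, D=False, E=False, F=False, G=False, H=True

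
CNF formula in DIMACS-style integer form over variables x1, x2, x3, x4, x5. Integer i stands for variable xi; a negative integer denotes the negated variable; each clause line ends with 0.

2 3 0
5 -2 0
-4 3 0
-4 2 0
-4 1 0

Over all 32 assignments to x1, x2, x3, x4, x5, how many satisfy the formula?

Split on x2, then x4.
  x2=T, x4=T: remaining (x1,x3,x5) ∈ {(T,T,T)} — 1.
  x2=T, x4=F: remaining (x1,x3,x5) ∈ {(F,F,T); (F,T,T); (T,F,T); (T,T,T)} — 4.
  x2=F, x4=T: a clause becomes empty — 0.
  x2=F, x4=F: remaining (x1,x3,x5) ∈ {(F,T,F); (F,T,T); (T,T,F); (T,T,T)} — 4.
Total: 1 + 4 + 0 + 4 = 9.

9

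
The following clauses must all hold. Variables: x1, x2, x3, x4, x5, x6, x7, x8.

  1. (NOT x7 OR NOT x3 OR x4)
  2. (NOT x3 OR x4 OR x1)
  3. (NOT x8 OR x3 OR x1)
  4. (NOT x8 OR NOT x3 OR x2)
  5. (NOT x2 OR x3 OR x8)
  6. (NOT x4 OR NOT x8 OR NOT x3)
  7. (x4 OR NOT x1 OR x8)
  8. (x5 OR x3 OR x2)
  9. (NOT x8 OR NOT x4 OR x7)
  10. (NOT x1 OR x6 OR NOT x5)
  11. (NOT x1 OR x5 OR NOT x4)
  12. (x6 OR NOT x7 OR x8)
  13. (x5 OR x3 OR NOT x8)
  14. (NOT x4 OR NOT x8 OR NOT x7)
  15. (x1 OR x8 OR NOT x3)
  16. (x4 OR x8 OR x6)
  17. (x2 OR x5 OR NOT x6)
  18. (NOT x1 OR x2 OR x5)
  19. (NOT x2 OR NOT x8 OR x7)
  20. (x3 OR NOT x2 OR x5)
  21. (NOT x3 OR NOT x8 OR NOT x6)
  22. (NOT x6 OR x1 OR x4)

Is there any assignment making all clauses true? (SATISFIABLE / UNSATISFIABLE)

SATISFIABLE

Set x1 = True and propagate.
Branch on x2: take x2 = False.
  then x5 is forced to True.
  then x6 is forced to True.
The remaining clauses are satisfied by x3 = False, x4 = False, x7 = True, x8 = True.
So x1=T  x2=F  x3=F  x4=F  x5=T  x6=T  x7=T  x8=T is a satisfying assignment.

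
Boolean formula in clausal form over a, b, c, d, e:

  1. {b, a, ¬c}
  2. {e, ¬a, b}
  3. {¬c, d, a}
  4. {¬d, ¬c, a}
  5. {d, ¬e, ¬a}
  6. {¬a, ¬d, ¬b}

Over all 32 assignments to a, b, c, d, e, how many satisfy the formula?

12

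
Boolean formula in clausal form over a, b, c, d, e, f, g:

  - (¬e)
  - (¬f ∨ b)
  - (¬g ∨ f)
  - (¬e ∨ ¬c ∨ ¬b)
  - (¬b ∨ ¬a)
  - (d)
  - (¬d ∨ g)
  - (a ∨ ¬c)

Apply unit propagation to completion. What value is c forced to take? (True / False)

False

Unit clause (¬e) sets e = False.
(d) is a unit clause: d = True.
In (¬d ∨ g), ¬d is now false; g must hold, so g = True.
(¬g ∨ f) with g = True leaves only f, so f = True.
In (¬f ∨ b), ¬f is now false; b must hold, so b = True.
(¬a ∨ ¬b) with b = True leaves only ¬a, so a = False.
(a ∨ ¬c): since a = False, the clause reduces to (¬c). c = False.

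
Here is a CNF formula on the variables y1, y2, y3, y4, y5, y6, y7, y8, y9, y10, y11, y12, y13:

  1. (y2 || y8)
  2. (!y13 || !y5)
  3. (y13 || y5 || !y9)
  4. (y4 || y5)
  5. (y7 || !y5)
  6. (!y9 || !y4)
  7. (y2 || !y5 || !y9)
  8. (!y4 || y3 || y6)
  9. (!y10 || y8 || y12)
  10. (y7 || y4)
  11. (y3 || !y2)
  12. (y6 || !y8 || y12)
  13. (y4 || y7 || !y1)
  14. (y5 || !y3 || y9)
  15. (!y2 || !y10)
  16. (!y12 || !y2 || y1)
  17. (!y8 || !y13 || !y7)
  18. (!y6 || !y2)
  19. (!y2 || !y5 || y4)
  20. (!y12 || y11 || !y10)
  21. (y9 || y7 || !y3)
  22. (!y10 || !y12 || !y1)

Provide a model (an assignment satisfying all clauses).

y1 = F, y2 = F, y3 = T, y4 = T, y5 = T, y6 = F, y7 = T, y8 = T, y9 = F, y10 = T, y11 = T, y12 = T, y13 = F

Check each clause:
  1. (y2 || y8) — y8 is true.
  2. (!y13 || !y5) — !y13 is true.
  3. (y5 || y13 || !y9) — y5 is true.
  4. (y5 || y4) — y4 is true.
  5. (!y5 || y7) — y7 is true.
  6. (!y9 || !y4) — !y9 is true.
  7. (!y5 || !y9 || y2) — !y9 is true.
  8. (y6 || y3 || !y4) — y3 is true.
  9. (y8 || !y10 || y12) — y8 is true.
  10. (y4 || y7) — y4 is true.
  11. (y3 || !y2) — y3 is true.
  12. (!y8 || y12 || y6) — y12 is true.
  13. (y7 || !y1 || y4) — y4 is true.
  14. (y5 || y9 || !y3) — y5 is true.
  15. (!y10 || !y2) — !y2 is true.
  16. (!y2 || !y12 || y1) — !y2 is true.
  17. (!y8 || !y7 || !y13) — !y13 is true.
  18. (!y6 || !y2) — !y6 is true.
  19. (!y5 || !y2 || y4) — y4 is true.
  20. (y11 || !y12 || !y10) — y11 is true.
  21. (y7 || !y3 || y9) — y7 is true.
  22. (!y1 || !y10 || !y12) — !y1 is true.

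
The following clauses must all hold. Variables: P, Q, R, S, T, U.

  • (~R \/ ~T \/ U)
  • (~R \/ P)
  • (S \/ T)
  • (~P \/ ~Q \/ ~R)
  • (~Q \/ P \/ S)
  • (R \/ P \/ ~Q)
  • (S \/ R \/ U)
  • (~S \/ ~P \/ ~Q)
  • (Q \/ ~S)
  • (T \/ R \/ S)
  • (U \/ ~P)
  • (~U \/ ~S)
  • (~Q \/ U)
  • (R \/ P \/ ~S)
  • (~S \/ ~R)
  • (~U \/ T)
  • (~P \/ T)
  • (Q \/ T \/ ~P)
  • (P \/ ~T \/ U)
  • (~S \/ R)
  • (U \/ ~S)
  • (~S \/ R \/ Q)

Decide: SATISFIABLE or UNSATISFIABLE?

Try P = True.
  then U is forced to True.
  then S is forced to False.
  then T is forced to True.
Branch on Q: take Q = False.
R is now unconstrained; take R = False.
Every clause has at least one true literal under this assignment.
So P=T, Q=F, R=F, S=F, T=T, U=T is a satisfying assignment.

SATISFIABLE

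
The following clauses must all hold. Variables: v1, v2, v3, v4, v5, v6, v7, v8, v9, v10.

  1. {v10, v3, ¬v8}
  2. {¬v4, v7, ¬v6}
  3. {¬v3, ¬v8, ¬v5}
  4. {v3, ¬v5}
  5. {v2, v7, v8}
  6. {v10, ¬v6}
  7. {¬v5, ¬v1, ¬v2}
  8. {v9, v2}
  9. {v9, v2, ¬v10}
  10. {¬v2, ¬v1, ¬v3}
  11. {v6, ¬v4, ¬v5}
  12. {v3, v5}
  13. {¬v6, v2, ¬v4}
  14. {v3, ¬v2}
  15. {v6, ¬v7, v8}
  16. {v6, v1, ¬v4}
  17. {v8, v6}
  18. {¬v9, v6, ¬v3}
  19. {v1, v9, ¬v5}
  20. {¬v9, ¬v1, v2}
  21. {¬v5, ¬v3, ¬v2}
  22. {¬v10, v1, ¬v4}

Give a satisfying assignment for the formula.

v1=F, v2=T, v3=T, v4=F, v5=F, v6=T, v7=F, v8=F, v9=T, v10=T

Check each clause:
  1. {¬v8, v3, v10} — ¬v8 is true.
  2. {¬v6, ¬v4, v7} — ¬v4 is true.
  3. {¬v3, ¬v5, ¬v8} — ¬v8 is true.
  4. {v3, ¬v5} — v3 is true.
  5. {v7, v8, v2} — v2 is true.
  6. {¬v6, v10} — v10 is true.
  7. {¬v1, ¬v2, ¬v5} — ¬v5 is true.
  8. {v9, v2} — v9 is true.
  9. {v2, ¬v10, v9} — v9 is true.
  10. {¬v2, ¬v3, ¬v1} — ¬v1 is true.
  11. {¬v5, v6, ¬v4} — ¬v5 is true.
  12. {v5, v3} — v3 is true.
  13. {¬v4, ¬v6, v2} — v2 is true.
  14. {v3, ¬v2} — v3 is true.
  15. {v8, v6, ¬v7} — ¬v7 is true.
  16. {v6, ¬v4, v1} — ¬v4 is true.
  17. {v8, v6} — v6 is true.
  18. {¬v3, ¬v9, v6} — v6 is true.
  19. {v9, ¬v5, v1} — ¬v5 is true.
  20. {¬v1, v2, ¬v9} — v2 is true.
  21. {¬v3, ¬v5, ¬v2} — ¬v5 is true.
  22. {¬v10, v1, ¬v4} — ¬v4 is true.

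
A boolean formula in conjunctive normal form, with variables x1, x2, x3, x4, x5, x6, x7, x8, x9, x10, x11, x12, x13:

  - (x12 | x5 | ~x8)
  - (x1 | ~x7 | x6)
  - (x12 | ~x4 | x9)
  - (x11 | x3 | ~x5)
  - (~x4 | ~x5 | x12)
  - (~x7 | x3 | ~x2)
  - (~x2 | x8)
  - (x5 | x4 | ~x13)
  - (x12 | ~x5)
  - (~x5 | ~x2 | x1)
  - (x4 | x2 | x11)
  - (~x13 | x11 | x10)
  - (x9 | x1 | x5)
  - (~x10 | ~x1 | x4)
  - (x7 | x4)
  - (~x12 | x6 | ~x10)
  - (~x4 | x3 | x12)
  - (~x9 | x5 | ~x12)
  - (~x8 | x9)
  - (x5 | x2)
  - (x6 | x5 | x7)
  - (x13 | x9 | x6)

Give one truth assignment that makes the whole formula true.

Pure literal: x6 appears only positively; assign x6 = True.
Pure literal: x11 appears only positively; assign x11 = True.
Try x1 = False.
For the remaining variables, x2 = False, x3 = False, x4 = True, x5 = True, x7 = False, x8 = True, x9 = True, x10 = False, x12 = True, x13 = False works.
Check each clause:
  1. (~x8 | x12 | x5) — x12 is true.
  2. (x6 | ~x7 | x1) — ~x7 is true.
  3. (x12 | ~x4 | x9) — x9 is true.
  4. (x11 | ~x5 | x3) — x11 is true.
  5. (~x5 | ~x4 | x12) — x12 is true.
  6. (~x7 | ~x2 | x3) — ~x7 is true.
  7. (x8 | ~x2) — x8 is true.
  8. (~x13 | x4 | x5) — ~x13 is true.
  9. (x12 | ~x5) — x12 is true.
  10. (x1 | ~x5 | ~x2) — ~x2 is true.
  11. (x11 | x2 | x4) — x11 is true.
  12. (~x13 | x10 | x11) — x11 is true.
  13. (x1 | x5 | x9) — x9 is true.
  14. (x4 | ~x10 | ~x1) — x4 is true.
  15. (x7 | x4) — x4 is true.
  16. (~x10 | ~x12 | x6) — ~x10 is true.
  17. (~x4 | x12 | x3) — x12 is true.
  18. (x5 | ~x12 | ~x9) — x5 is true.
  19. (x9 | ~x8) — x9 is true.
  20. (x5 | x2) — x5 is true.
  21. (x5 | x7 | x6) — x5 is true.
  22. (x6 | x9 | x13) — x9 is true.

x1 = F  x2 = F  x3 = F  x4 = T  x5 = T  x6 = T  x7 = F  x8 = T  x9 = T  x10 = F  x11 = T  x12 = T  x13 = F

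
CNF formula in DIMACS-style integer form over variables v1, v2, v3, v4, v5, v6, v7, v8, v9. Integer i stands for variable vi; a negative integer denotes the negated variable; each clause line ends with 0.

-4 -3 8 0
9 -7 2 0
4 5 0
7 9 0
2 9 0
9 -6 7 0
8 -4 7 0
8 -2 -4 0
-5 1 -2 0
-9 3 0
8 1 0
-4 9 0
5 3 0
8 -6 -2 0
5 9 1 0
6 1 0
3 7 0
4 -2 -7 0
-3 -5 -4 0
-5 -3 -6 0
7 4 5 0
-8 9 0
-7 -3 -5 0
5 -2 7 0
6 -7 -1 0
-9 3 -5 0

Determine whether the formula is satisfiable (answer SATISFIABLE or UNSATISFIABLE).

SATISFIABLE

Set v1 = True and propagate.
Branch on v2: take v2 = False.
  then v9 is forced to True.
  then v3 is forced to True.
The remaining clauses are satisfied by v4 = True, v5 = False, v6 = True, v7 = False, v8 = True.
So v1=T, v2=F, v3=T, v4=T, v5=F, v6=T, v7=F, v8=T, v9=T is a satisfying assignment.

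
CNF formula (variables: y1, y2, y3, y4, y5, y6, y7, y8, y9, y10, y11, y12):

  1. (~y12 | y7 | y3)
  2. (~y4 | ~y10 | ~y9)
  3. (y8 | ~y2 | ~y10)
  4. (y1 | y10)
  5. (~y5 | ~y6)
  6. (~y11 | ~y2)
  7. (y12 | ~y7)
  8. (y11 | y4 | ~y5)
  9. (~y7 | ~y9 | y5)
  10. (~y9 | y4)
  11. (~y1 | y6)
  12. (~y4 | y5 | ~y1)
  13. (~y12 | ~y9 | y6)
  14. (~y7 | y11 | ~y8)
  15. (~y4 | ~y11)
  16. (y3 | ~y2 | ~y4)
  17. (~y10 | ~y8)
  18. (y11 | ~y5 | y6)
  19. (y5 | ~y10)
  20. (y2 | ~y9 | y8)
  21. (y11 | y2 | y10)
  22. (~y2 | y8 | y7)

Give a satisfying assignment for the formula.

y1 = T, y2 = F, y3 = T, y4 = F, y5 = F, y6 = T, y7 = F, y8 = T, y9 = F, y10 = F, y11 = T, y12 = T

Check each clause:
  1. (y3 | y7 | ~y12) — y3 is true.
  2. (~y4 | ~y10 | ~y9) — ~y4 is true.
  3. (~y10 | y8 | ~y2) — y8 is true.
  4. (y1 | y10) — y1 is true.
  5. (~y5 | ~y6) — ~y5 is true.
  6. (~y11 | ~y2) — ~y2 is true.
  7. (~y7 | y12) — ~y7 is true.
  8. (y4 | y11 | ~y5) — y11 is true.
  9. (~y7 | y5 | ~y9) — ~y7 is true.
  10. (y4 | ~y9) — ~y9 is true.
  11. (y6 | ~y1) — y6 is true.
  12. (~y1 | y5 | ~y4) — ~y4 is true.
  13. (y6 | ~y9 | ~y12) — y6 is true.
  14. (~y7 | ~y8 | y11) — ~y7 is true.
  15. (~y4 | ~y11) — ~y4 is true.
  16. (y3 | ~y4 | ~y2) — y3 is true.
  17. (~y10 | ~y8) — ~y10 is true.
  18. (y6 | y11 | ~y5) — y11 is true.
  19. (~y10 | y5) — ~y10 is true.
  20. (~y9 | y8 | y2) — y8 is true.
  21. (y2 | y11 | y10) — y11 is true.
  22. (y8 | y7 | ~y2) — y8 is true.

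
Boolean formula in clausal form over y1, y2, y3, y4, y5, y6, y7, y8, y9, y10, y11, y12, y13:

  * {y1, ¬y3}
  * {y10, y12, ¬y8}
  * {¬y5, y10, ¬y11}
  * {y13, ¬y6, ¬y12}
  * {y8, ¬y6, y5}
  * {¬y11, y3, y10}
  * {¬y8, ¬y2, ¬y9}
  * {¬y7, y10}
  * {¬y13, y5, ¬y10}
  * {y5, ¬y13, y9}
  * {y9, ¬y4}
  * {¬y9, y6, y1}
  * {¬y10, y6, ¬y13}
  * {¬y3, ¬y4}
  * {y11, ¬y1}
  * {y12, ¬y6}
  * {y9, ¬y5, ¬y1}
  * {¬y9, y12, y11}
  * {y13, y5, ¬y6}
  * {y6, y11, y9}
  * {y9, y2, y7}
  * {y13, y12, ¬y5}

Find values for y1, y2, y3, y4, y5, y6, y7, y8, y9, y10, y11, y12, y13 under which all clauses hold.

y1 = T, y2 = T, y3 = T, y4 = F, y5 = F, y6 = F, y7 = F, y8 = F, y9 = F, y10 = T, y11 = T, y12 = F, y13 = F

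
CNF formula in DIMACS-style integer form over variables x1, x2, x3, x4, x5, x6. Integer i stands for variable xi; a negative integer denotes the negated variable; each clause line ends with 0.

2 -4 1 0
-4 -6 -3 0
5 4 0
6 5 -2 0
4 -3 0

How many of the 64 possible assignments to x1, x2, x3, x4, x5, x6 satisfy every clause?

Case analysis on x4 and x2:
  x4=1, x2=1: x1 free; 4 ways for (x3,x5,x6) × 2^1 = 8.
  x4=1, x2=0: x5 free; 3 ways for (x1,x3,x6) × 2^1 = 6.
  x4=0, x2=1: remaining (x1,x3,x5,x6) ∈ {(0,0,1,0); (0,0,1,1); (1,0,1,0); (1,0,1,1)} — 4.
  x4=0, x2=0: remaining (x1,x3,x5,x6) ∈ {(0,0,1,0); (0,0,1,1); (1,0,1,0); (1,0,1,1)} — 4.
Total: 8 + 6 + 4 + 4 = 22.

22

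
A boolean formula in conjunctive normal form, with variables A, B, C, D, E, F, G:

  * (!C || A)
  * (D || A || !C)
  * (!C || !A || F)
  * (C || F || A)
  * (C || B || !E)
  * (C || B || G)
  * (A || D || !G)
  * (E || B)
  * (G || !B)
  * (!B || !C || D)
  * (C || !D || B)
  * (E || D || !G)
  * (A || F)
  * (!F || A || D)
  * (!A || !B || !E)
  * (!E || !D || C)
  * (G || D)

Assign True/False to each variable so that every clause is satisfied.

A=True  B=True  C=True  D=True  E=False  F=True  G=True

Check each clause:
  1. (A || !C) — A is true.
  2. (!C || A || D) — A is true.
  3. (!C || F || !A) — F is true.
  4. (A || C || F) — A is true.
  5. (B || C || !E) — C is true.
  6. (C || G || B) — B is true.
  7. (D || A || !G) — A is true.
  8. (E || B) — B is true.
  9. (!B || G) — G is true.
  10. (!B || D || !C) — D is true.
  11. (C || B || !D) — B is true.
  12. (!G || E || D) — D is true.
  13. (F || A) — A is true.
  14. (A || D || !F) — A is true.
  15. (!E || !A || !B) — !E is true.
  16. (C || !E || !D) — C is true.
  17. (G || D) — D is true.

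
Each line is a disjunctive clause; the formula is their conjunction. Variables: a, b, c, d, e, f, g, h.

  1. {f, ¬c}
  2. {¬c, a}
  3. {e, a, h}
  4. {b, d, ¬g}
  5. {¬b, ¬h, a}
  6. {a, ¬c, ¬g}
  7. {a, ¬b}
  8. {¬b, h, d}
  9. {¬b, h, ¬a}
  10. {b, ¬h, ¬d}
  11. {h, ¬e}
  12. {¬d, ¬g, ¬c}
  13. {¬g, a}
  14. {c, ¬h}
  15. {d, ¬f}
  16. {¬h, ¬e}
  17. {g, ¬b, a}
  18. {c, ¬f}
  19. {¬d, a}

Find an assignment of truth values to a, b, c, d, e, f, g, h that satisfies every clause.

Branch on a: take a = True.
For the remaining variables, b = False, c = True, d = True, e = False, f = True, g = False, h = False works.

a=T, b=F, c=T, d=T, e=F, f=T, g=F, h=F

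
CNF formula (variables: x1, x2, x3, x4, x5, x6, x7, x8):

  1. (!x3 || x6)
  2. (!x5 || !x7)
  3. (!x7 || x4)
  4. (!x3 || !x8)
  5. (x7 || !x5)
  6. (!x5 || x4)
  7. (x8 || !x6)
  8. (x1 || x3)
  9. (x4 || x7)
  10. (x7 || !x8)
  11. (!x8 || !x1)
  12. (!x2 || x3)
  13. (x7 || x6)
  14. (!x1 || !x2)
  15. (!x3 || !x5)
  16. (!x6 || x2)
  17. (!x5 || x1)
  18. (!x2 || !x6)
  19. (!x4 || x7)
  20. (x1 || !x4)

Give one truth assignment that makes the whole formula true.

Pure literal: x5 appears only negated; assign x5 = False.
Try x1 = True.
  then x8 is forced to False.
  then x6 is forced to False.
  then x3 is forced to False.
  then x2 is forced to False.
  then x7 is forced to True.
  then x4 is forced to True.
Every clause has at least one true literal under this assignment.

x1=1, x2=0, x3=0, x4=1, x5=0, x6=0, x7=1, x8=0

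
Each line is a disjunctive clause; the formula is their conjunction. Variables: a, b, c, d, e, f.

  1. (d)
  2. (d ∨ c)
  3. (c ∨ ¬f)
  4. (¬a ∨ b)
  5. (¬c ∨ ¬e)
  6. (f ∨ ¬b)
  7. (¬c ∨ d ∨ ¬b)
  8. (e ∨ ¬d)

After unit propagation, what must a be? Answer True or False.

Unit clause (d) sets d = True.
(¬d ∨ e) with d = True leaves only e, so e = True.
From (¬e ∨ ¬c) and e = True: c = False.
(¬f ∨ c) with c = False leaves only ¬f, so f = False.
From (f ∨ ¬b) and f = False: b = False.
From (¬a ∨ b) and b = False: a = False.

False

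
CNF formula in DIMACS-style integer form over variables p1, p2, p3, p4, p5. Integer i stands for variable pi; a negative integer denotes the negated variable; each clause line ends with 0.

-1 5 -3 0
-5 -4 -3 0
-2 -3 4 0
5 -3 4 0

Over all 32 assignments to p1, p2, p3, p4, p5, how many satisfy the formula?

20

Case analysis on p3 and p4:
  p3=T, p4=T: remaining (p1,p2,p5) ∈ {(F,F,F); (F,T,F)} — 2.
  p3=T, p4=F: remaining (p1,p2,p5) ∈ {(F,F,T); (T,F,T)} — 2.
  p3=F, p4=T: p1, p2, p5 free → 2^3 = 8.
  p3=F, p4=F: p1, p2, p5 free → 2^3 = 8.
Total: 2 + 2 + 8 + 8 = 20.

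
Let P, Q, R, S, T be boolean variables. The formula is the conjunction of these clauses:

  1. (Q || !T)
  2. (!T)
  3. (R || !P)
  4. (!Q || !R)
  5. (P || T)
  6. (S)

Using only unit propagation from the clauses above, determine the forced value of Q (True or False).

False

Unit clause (!T) sets T = False.
From (P || T) and T = False: P = True.
From (!P || R) and P = True: R = True.
In (!Q || !R), !R is now false; !Q must hold, so Q = False.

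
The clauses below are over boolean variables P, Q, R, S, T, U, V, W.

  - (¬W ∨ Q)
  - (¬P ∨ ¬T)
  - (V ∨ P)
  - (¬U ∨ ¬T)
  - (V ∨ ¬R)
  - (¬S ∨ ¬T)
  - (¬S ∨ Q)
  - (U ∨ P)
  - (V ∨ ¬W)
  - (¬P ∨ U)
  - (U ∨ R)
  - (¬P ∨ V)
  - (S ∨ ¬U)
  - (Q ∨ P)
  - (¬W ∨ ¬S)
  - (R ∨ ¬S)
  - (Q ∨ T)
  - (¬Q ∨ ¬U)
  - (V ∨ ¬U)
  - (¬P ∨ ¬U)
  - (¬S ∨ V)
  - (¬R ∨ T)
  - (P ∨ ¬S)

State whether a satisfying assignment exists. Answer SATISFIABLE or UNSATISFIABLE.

P = True:
  propagation gives T=False, U=True; an empty clause results — contradiction.
P = False:
  propagation gives V=True, U=True, T=False, S=True; an empty clause results — contradiction.
Every branch closes, so no satisfying assignment exists.

UNSATISFIABLE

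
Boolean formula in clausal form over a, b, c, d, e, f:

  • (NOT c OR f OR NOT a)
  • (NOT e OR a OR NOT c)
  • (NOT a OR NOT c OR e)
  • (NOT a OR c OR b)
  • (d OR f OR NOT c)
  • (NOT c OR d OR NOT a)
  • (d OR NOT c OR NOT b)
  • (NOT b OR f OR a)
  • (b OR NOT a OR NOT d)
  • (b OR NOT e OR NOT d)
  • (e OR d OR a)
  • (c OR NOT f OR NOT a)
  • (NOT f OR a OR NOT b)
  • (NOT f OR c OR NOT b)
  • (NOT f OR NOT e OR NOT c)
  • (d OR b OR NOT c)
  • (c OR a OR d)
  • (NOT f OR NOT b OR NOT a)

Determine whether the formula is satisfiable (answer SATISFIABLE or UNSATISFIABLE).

SATISFIABLE

Set a = False and propagate.
Set b = False and propagate.
The remaining clauses are satisfied by c = True, d = True, e = False, f = False.
So a=False, b=False, c=True, d=True, e=False, f=False is a satisfying assignment.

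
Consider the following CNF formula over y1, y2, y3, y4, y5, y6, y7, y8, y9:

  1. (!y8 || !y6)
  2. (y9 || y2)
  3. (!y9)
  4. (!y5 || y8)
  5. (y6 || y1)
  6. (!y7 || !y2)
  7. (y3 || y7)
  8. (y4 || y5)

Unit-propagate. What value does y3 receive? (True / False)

True

(!y9) stands alone — y9 = False.
(y2 || y9): since y9 = False, the clause reduces to (y2). y2 = True.
From (!y2 || !y7) and y2 = True: y7 = False.
(y3 || y7): since y7 = False, the clause reduces to (y3). y3 = True.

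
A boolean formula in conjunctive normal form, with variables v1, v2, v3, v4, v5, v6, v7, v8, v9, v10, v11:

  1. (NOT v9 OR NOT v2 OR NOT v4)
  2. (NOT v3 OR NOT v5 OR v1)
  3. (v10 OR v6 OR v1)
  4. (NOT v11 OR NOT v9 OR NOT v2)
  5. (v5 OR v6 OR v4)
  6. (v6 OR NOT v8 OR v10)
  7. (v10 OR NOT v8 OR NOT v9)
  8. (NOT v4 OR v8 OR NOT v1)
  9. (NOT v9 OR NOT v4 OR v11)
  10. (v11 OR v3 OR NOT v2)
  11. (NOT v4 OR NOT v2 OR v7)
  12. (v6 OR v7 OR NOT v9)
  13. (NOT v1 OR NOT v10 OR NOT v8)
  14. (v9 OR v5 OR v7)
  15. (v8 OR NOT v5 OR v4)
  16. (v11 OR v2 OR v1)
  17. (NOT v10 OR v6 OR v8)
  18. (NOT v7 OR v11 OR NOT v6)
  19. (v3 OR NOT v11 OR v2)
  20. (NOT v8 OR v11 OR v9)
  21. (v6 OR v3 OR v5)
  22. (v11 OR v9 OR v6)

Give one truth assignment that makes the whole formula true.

Branch on v1: take v1 = True.
For the remaining variables, v2 = True, v3 = False, v4 = False, v5 = True, v6 = True, v7 = False, v8 = True, v9 = False, v10 = False, v11 = True works.
Every clause has at least one true literal under this assignment.
Check each clause:
  1. (NOT v4 OR NOT v2 OR NOT v9) — NOT v4 is true.
  2. (NOT v3 OR NOT v5 OR v1) — v1 is true.
  3. (v6 OR v10 OR v1) — v1 is true.
  4. (NOT v2 OR NOT v11 OR NOT v9) — NOT v9 is true.
  5. (v6 OR v4 OR v5) — v5 is true.
  6. (NOT v8 OR v6 OR v10) — v6 is true.
  7. (v10 OR NOT v8 OR NOT v9) — NOT v9 is true.
  8. (v8 OR NOT v4 OR NOT v1) — v8 is true.
  9. (v11 OR NOT v9 OR NOT v4) — v11 is true.
  10. (v11 OR NOT v2 OR v3) — v11 is true.
  11. (NOT v4 OR v7 OR NOT v2) — NOT v4 is true.
  12. (NOT v9 OR v6 OR v7) — v6 is true.
  13. (NOT v1 OR NOT v8 OR NOT v10) — NOT v10 is true.
  14. (v7 OR v9 OR v5) — v5 is true.
  15. (NOT v5 OR v4 OR v8) — v8 is true.
  16. (v11 OR v1 OR v2) — v1 is true.
  17. (NOT v10 OR v6 OR v8) — v8 is true.
  18. (NOT v7 OR v11 OR NOT v6) — NOT v7 is true.
  19. (v2 OR NOT v11 OR v3) — v2 is true.
  20. (NOT v8 OR v11 OR v9) — v11 is true.
  21. (v6 OR v3 OR v5) — v5 is true.
  22. (v9 OR v11 OR v6) — v11 is true.

v1=1, v2=1, v3=0, v4=0, v5=1, v6=1, v7=0, v8=1, v9=0, v10=0, v11=1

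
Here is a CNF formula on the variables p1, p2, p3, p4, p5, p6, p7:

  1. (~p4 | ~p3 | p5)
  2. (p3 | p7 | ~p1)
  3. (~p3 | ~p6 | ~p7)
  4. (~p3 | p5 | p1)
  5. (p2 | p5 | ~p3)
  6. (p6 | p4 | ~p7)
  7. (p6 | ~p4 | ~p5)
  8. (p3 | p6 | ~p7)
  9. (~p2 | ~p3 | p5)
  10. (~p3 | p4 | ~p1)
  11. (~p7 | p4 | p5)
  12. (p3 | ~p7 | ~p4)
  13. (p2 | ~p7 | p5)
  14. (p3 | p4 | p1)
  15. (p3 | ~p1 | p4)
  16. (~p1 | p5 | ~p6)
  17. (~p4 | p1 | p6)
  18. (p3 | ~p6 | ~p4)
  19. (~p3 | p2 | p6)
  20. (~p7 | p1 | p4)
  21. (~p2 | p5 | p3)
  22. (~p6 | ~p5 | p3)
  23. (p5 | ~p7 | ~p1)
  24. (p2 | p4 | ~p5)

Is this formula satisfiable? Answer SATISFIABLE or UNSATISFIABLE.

SATISFIABLE

Branch on p1: take p1 = False.
The remaining clauses are satisfied by p2 = False, p3 = True, p4 = True, p5 = True, p6 = True, p7 = False.
So p1=False  p2=False  p3=True  p4=True  p5=True  p6=True  p7=False is a satisfying assignment.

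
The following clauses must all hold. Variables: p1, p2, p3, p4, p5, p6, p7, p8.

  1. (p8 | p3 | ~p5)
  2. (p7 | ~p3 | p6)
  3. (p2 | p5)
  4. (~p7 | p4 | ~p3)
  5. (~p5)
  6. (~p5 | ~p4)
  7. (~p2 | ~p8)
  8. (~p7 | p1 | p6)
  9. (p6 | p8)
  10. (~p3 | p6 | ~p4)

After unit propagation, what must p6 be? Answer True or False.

(~p5) is a unit clause: p5 = False.
In (p5 | p2), p5 is now false; p2 must hold, so p2 = True.
(~p8 | ~p2): since p2 = True, the clause reduces to (~p8). p8 = False.
(p6 | p8) with p8 = False leaves only p6, so p6 = True.

True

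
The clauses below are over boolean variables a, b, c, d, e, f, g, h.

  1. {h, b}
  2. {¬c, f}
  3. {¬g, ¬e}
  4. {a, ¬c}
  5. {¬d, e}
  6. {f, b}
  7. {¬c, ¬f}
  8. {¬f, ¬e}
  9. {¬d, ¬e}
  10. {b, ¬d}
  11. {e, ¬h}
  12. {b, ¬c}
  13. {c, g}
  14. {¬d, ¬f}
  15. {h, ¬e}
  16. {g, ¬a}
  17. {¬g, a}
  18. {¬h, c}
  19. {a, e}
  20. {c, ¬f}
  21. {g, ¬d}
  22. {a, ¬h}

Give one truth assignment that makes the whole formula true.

a=1  b=1  c=0  d=0  e=0  f=0  g=1  h=0

b occurs only positively in the remaining clauses — set b = True.
Pure literal: d appears only negated; assign d = False.
Try a = True.
  then g is forced to True.
  then e is forced to False.
  then h is forced to False.
Set c = False and propagate.
  then f is forced to False.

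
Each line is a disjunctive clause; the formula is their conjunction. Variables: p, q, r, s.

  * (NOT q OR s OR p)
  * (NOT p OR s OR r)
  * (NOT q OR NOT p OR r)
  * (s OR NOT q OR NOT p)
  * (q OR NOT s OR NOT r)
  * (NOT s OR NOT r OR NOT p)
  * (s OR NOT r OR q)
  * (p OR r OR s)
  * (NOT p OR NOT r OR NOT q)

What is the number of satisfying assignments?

The models are:
  p=0 q=0 r=0 s=1
  p=0 q=1 r=0 s=1
  p=0 q=1 r=1 s=1
  p=1 q=0 r=0 s=1
That's 4 in total.

4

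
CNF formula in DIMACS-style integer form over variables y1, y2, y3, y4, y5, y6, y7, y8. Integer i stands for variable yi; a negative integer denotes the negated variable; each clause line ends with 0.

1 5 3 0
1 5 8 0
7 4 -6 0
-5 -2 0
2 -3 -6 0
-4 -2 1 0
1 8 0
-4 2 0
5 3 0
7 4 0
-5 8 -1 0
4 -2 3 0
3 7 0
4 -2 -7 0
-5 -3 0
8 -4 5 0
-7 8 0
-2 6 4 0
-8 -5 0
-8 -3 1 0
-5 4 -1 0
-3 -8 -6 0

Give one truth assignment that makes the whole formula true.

y1 = T  y2 = T  y3 = T  y4 = T  y5 = F  y6 = F  y7 = F  y8 = T

Check each clause:
  1. (y5 OR y1 OR y3) — y1 is true.
  2. (y8 OR y1 OR y5) — y8 is true.
  3. (y4 OR y7 OR NOT y6) — NOT y6 is true.
  4. (NOT y2 OR NOT y5) — NOT y5 is true.
  5. (NOT y6 OR NOT y3 OR y2) — NOT y6 is true.
  6. (NOT y4 OR y1 OR NOT y2) — y1 is true.
  7. (y1 OR y8) — y8 is true.
  8. (NOT y4 OR y2) — y2 is true.
  9. (y3 OR y5) — y3 is true.
  10. (y4 OR y7) — y4 is true.
  11. (y8 OR NOT y1 OR NOT y5) — y8 is true.
  12. (y4 OR NOT y2 OR y3) — y3 is true.
  13. (y7 OR y3) — y3 is true.
  14. (NOT y2 OR y4 OR NOT y7) — NOT y7 is true.
  15. (NOT y5 OR NOT y3) — NOT y5 is true.
  16. (y5 OR y8 OR NOT y4) — y8 is true.
  17. (y8 OR NOT y7) — y8 is true.
  18. (NOT y2 OR y4 OR y6) — y4 is true.
  19. (NOT y5 OR NOT y8) — NOT y5 is true.
  20. (NOT y8 OR y1 OR NOT y3) — y1 is true.
  21. (y4 OR NOT y5 OR NOT y1) — NOT y5 is true.
  22. (NOT y3 OR NOT y8 OR NOT y6) — NOT y6 is true.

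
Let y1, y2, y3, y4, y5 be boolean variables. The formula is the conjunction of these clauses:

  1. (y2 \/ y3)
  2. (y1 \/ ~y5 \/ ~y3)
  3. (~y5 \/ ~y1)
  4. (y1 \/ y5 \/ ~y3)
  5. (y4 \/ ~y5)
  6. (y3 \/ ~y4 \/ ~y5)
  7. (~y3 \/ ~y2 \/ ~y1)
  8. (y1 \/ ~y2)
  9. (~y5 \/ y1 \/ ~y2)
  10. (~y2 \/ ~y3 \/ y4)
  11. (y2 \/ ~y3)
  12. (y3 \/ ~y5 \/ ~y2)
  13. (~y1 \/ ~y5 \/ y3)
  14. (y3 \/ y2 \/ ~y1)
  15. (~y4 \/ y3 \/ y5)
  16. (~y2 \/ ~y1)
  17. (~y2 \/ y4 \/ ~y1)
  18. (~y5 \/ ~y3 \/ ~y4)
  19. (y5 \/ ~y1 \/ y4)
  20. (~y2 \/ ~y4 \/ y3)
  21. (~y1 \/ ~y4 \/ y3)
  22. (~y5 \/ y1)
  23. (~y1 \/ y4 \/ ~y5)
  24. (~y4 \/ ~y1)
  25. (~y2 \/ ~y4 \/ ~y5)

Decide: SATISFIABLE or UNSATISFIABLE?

y1 = True:
  propagation gives y5=False, y2=False, y3=True; an empty clause results — contradiction.
y1 = False:
  propagation gives y2=False, y3=True; an empty clause results — contradiction.
Every branch closes, so no satisfying assignment exists.

UNSATISFIABLE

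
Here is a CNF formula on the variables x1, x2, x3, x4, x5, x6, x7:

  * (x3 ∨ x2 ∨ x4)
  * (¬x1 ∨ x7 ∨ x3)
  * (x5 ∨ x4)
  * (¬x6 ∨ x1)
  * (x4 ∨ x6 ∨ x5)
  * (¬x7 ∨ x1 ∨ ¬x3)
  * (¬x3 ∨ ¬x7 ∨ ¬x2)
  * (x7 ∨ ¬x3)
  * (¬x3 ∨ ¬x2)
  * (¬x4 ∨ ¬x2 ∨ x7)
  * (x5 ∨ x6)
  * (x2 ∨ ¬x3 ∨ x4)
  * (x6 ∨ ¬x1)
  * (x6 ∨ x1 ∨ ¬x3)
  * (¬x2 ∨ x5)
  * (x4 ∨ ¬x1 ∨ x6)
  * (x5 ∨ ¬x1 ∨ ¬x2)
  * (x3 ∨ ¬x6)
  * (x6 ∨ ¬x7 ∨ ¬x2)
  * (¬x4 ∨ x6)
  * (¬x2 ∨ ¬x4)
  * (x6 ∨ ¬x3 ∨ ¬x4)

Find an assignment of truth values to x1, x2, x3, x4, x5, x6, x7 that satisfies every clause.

x1=T  x2=F  x3=T  x4=T  x5=F  x6=T  x7=T

Check each clause:
  1. (x3 ∨ x4 ∨ x2) — x3 is true.
  2. (x3 ∨ x7 ∨ ¬x1) — x3 is true.
  3. (x5 ∨ x4) — x4 is true.
  4. (¬x6 ∨ x1) — x1 is true.
  5. (x5 ∨ x4 ∨ x6) — x4 is true.
  6. (¬x7 ∨ x1 ∨ ¬x3) — x1 is true.
  7. (¬x7 ∨ ¬x3 ∨ ¬x2) — ¬x2 is true.
  8. (¬x3 ∨ x7) — x7 is true.
  9. (¬x2 ∨ ¬x3) — ¬x2 is true.
  10. (¬x4 ∨ x7 ∨ ¬x2) — ¬x2 is true.
  11. (x6 ∨ x5) — x6 is true.
  12. (x4 ∨ ¬x3 ∨ x2) — x4 is true.
  13. (x6 ∨ ¬x1) — x6 is true.
  14. (x6 ∨ ¬x3 ∨ x1) — x1 is true.
  15. (x5 ∨ ¬x2) — ¬x2 is true.
  16. (x4 ∨ ¬x1 ∨ x6) — x4 is true.
  17. (¬x1 ∨ ¬x2 ∨ x5) — ¬x2 is true.
  18. (¬x6 ∨ x3) — x3 is true.
  19. (¬x2 ∨ x6 ∨ ¬x7) — x6 is true.
  20. (¬x4 ∨ x6) — x6 is true.
  21. (¬x2 ∨ ¬x4) — ¬x2 is true.
  22. (x6 ∨ ¬x3 ∨ ¬x4) — x6 is true.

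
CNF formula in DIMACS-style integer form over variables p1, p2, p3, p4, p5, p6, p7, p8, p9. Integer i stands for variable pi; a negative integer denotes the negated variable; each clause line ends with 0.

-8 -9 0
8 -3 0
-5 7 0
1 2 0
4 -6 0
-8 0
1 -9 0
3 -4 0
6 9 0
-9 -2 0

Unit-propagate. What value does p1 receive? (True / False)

(~p8) is a unit clause: p8 = False.
In (p8 | ~p3), p8 is now false; ~p3 must hold, so p3 = False.
(~p4 | p3): since p3 = False, the clause reduces to (~p4). p4 = False.
From (~p6 | p4) and p4 = False: p6 = False.
From (p9 | p6) and p6 = False: p9 = True.
In (~p9 | p1), ~p9 is now false; p1 must hold, so p1 = True.

True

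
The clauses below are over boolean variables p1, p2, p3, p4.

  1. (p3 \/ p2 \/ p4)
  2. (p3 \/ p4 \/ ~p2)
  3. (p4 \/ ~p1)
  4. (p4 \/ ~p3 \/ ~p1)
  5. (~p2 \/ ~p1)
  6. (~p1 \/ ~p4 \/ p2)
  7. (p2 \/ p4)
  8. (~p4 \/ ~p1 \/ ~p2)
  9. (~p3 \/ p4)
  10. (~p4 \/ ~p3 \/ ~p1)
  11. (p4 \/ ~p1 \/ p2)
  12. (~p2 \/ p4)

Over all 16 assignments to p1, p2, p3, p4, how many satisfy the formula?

4

The models are:
  p1=0 p2=0 p3=0 p4=1
  p1=0 p2=0 p3=1 p4=1
  p1=0 p2=1 p3=0 p4=1
  p1=0 p2=1 p3=1 p4=1
That's 4 in total.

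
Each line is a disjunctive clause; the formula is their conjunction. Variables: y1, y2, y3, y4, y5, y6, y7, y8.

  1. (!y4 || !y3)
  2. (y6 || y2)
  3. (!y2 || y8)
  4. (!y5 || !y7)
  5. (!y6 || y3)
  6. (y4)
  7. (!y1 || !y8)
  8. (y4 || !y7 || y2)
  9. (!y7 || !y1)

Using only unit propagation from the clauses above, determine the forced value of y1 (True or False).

False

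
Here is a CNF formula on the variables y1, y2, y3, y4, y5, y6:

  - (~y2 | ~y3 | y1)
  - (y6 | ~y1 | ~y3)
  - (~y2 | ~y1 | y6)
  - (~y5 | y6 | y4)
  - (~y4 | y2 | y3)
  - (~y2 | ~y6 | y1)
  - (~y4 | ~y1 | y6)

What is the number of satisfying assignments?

28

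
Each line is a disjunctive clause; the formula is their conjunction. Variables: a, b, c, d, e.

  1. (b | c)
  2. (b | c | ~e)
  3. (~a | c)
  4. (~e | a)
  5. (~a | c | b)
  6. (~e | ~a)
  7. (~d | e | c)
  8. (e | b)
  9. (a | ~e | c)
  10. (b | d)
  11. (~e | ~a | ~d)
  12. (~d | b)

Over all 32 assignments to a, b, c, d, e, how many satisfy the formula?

Satisfying assignments:
  a=F b=T c=F d=F e=F
  a=F b=T c=T d=F e=F
  a=F b=T c=T d=T e=F
  a=T b=T c=T d=F e=F
  a=T b=T c=T d=T e=F
Count: 5.

5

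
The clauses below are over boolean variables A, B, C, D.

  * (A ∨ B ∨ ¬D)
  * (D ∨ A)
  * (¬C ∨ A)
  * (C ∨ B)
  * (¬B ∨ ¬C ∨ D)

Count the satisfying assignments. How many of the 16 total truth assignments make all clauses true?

The models are:
  A=0 B=1 C=0 D=1
  A=1 B=0 C=1 D=0
  A=1 B=0 C=1 D=1
  A=1 B=1 C=0 D=0
  A=1 B=1 C=0 D=1
  A=1 B=1 C=1 D=1
That's 6 in total.

6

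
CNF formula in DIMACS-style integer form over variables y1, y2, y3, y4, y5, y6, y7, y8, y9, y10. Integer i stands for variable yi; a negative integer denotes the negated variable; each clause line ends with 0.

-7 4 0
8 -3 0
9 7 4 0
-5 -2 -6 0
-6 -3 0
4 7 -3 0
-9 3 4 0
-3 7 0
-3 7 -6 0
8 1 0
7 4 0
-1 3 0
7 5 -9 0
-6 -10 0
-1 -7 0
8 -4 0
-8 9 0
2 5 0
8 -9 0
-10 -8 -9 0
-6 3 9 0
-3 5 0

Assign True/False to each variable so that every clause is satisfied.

y1 = 0, y2 = 1, y3 = 0, y4 = 1, y5 = 1, y6 = 0, y7 = 0, y8 = 1, y9 = 1, y10 = 0

y6 occurs only negated in the remaining clauses — set y6 = False.
y10 occurs only negated in the remaining clauses — set y10 = False.
Branch on y1: take y1 = False.
  then y8 is forced to True.
  then y9 is forced to True.
Try y2 = True.
The remaining clauses are satisfied by y3 = False, y4 = True, y5 = True, y7 = False.
Every clause has at least one true literal under this assignment.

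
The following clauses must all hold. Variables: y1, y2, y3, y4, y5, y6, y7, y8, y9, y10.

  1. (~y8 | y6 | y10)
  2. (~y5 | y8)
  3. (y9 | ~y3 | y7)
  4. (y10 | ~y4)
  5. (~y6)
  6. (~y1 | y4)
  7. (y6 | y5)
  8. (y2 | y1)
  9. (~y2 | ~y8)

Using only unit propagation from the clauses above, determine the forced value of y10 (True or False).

True

(~y6) stands alone — y6 = False.
(y5 | y6) with y6 = False leaves only y5, so y5 = True.
(y8 | ~y5) with y5 = True leaves only y8, so y8 = True.
(y6 | ~y8 | y10): since y8 = True, y6 = False, the clause reduces to (y10). y10 = True.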